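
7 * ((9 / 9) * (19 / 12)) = 133 / 12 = 11.08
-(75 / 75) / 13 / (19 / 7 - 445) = 7 / 40248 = 0.00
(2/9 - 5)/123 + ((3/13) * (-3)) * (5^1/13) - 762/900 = -10773947/9354150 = -1.15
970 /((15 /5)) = 970 /3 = 323.33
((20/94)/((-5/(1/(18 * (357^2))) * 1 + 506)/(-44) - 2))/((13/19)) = 1045/876007197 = 0.00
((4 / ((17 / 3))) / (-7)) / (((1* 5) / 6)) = -72 / 595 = -0.12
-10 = -10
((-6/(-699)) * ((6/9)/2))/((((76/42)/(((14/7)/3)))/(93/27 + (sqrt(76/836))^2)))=4900/1314819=0.00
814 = 814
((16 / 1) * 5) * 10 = 800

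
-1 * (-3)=3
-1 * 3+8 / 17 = -43 / 17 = -2.53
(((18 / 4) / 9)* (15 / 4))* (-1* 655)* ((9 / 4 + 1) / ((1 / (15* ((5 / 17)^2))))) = -5179.16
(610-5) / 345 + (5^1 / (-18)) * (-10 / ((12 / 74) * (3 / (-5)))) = -99841 / 3726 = -26.80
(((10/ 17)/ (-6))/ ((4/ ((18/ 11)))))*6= -45/ 187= -0.24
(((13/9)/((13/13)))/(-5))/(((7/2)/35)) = -26/9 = -2.89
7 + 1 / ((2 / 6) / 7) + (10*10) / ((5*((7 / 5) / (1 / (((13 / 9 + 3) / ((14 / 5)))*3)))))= 31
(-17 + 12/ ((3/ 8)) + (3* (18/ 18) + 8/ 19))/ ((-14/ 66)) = -1650/ 19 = -86.84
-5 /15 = -0.33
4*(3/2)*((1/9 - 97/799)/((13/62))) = -9176/31161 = -0.29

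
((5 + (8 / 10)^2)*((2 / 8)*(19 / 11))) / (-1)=-2679 / 1100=-2.44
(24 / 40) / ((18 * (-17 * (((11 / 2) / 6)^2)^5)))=-10319560704 / 2204681091085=-0.00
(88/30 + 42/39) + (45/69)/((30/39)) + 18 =205037/8970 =22.86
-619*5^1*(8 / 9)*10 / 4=-61900 / 9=-6877.78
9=9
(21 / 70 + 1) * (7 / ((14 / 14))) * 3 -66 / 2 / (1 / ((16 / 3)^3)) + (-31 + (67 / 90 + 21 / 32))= -7212271 / 1440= -5008.52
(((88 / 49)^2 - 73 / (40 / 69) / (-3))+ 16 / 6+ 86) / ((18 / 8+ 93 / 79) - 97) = -1.43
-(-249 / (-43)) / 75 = -83 / 1075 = -0.08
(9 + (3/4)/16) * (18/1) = 5211/32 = 162.84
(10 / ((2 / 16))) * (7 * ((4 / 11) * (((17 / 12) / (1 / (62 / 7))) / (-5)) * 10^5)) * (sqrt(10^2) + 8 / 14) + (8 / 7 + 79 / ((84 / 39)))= -71310623579 / 132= -540231996.81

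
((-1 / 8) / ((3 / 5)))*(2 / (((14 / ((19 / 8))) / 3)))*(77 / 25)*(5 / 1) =-209 / 64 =-3.27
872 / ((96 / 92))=2507 / 3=835.67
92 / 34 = 2.71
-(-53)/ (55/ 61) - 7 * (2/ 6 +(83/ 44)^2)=915919/ 29040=31.54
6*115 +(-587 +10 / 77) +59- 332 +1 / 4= -52243 / 308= -169.62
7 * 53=371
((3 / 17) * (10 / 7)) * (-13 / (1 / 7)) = -390 / 17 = -22.94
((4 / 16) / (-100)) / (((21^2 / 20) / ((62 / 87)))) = -31 / 383670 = -0.00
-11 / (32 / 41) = -451 / 32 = -14.09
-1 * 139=-139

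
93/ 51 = 31/ 17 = 1.82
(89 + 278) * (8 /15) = 2936 /15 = 195.73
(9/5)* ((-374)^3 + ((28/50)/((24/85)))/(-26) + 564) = -244825121157/2600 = -94163508.14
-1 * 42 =-42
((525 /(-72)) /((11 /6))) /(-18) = 175 /792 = 0.22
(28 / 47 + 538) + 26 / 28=355007 / 658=539.52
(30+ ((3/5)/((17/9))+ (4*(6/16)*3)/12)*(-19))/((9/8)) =3817/255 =14.97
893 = 893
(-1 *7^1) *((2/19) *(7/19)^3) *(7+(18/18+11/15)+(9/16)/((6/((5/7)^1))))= -10142167/31277040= -0.32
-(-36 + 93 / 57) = 653 / 19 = 34.37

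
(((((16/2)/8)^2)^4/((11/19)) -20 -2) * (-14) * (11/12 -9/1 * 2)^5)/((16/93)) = -17519991945596875/7299072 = -2400304031.20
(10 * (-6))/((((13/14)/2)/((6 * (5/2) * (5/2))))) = -63000/13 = -4846.15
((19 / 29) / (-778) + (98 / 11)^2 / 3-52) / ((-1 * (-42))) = -209201761 / 343980252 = -0.61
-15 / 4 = -3.75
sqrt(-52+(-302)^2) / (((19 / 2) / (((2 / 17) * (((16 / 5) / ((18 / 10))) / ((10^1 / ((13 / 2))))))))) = 832 * sqrt(633) / 4845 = 4.32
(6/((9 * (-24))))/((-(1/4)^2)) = 4/9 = 0.44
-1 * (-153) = 153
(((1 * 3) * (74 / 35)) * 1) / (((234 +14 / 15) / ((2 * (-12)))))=-3996 / 6167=-0.65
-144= -144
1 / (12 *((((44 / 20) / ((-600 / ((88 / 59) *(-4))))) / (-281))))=-2072375 / 1936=-1070.44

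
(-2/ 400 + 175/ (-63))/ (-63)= 5009/ 113400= 0.04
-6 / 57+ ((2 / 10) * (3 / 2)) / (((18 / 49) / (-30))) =-935 / 38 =-24.61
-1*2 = -2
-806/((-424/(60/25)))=1209/265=4.56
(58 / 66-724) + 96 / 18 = -23687 / 33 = -717.79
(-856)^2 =732736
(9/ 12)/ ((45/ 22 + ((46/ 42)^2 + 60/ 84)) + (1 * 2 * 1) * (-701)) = -14553/ 27127582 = -0.00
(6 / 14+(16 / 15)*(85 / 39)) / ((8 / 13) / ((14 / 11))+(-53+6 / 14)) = -451 / 8532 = -0.05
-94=-94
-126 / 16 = -63 / 8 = -7.88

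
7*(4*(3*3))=252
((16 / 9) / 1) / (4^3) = 1 / 36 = 0.03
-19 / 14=-1.36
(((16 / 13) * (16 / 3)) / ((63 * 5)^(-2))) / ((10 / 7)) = 5927040 / 13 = 455926.15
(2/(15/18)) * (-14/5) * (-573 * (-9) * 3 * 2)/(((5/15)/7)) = -109163376/25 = -4366535.04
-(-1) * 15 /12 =5 /4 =1.25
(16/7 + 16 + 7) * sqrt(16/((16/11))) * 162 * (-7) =-28674 * sqrt(11) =-95100.90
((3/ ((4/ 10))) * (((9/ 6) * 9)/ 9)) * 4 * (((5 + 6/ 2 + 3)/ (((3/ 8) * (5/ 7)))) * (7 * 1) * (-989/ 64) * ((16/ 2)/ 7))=-228459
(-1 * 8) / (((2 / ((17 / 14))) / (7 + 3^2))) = -544 / 7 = -77.71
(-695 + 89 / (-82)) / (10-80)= 57079 / 5740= 9.94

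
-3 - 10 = -13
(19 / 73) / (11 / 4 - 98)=-76 / 27813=-0.00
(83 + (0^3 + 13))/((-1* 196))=-24/49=-0.49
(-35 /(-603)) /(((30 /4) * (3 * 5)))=14 /27135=0.00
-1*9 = -9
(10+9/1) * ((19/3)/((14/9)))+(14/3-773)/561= 1790419/23562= 75.99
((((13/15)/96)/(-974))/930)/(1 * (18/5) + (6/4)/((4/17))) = -13/13011198480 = -0.00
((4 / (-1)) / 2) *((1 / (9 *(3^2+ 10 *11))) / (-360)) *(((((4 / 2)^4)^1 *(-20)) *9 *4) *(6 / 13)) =-128 / 4641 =-0.03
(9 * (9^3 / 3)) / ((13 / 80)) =174960 / 13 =13458.46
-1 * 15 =-15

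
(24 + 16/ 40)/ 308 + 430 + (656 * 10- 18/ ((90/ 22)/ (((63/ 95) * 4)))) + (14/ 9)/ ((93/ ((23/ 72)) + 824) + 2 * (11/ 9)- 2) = 14734989710482/ 2111511325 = 6978.41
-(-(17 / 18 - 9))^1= -145 / 18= -8.06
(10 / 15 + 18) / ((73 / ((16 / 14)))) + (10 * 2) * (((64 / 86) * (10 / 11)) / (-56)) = 0.05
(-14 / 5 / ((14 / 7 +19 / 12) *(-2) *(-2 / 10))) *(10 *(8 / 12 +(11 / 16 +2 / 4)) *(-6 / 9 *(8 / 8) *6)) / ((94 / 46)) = 143290 / 2021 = 70.90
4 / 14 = 2 / 7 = 0.29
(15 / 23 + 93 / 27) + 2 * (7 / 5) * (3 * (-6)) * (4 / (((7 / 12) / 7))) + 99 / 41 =-2412.69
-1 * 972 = -972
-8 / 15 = -0.53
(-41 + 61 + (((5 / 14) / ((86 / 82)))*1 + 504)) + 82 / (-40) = 522.29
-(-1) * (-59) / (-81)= 59 / 81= 0.73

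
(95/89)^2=9025/7921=1.14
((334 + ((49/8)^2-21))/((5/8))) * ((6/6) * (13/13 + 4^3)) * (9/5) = 2624661/40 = 65616.52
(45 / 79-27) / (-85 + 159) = -1044 / 2923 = -0.36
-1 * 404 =-404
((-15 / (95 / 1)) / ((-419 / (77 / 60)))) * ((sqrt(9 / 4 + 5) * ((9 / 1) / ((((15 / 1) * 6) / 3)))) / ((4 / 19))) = 231 * sqrt(29) / 670400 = 0.00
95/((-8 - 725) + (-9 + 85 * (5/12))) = -1140/8479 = -0.13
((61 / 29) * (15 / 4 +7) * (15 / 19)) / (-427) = -645 / 15428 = -0.04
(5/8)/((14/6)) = 15/56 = 0.27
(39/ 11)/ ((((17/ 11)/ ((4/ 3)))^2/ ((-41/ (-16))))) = 5863/ 867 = 6.76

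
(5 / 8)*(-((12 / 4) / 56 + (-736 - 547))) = 359225 / 448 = 801.84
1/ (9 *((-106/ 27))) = -0.03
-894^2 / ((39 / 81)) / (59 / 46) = -1294199.62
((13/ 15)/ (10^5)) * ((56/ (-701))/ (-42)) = 13/ 788625000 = 0.00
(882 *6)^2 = 28005264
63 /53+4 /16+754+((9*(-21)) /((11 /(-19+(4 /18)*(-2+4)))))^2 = 2626776901 /25652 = 102400.47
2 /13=0.15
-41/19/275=-41/5225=-0.01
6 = 6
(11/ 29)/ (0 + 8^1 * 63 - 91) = 11/ 11977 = 0.00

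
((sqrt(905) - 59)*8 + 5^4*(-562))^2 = 123708423204 - 5627552*sqrt(905) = 123539128330.87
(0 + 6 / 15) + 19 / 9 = 113 / 45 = 2.51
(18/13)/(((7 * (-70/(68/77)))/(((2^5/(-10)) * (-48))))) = -470016/1226225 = -0.38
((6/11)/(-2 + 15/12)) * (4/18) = -16/99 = -0.16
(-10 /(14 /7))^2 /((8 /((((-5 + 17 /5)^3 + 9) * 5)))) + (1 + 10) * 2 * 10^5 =17600613 /8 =2200076.62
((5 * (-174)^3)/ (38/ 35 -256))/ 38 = 76825350/ 28253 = 2719.19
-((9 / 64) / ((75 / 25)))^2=-9 / 4096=-0.00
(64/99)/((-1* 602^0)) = -64/99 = -0.65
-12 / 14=-6 / 7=-0.86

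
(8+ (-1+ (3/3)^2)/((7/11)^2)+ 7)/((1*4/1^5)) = 15/4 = 3.75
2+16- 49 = -31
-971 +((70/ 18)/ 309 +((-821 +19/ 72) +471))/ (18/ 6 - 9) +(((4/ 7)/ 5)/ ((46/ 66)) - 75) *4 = -130245010531/ 107457840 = -1212.06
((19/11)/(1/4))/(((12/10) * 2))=95/33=2.88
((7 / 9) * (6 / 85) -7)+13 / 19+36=144086 / 4845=29.74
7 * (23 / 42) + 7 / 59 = 1399 / 354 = 3.95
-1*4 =-4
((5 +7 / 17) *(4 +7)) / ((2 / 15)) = 446.47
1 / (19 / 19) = 1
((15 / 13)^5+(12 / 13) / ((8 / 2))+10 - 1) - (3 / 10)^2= 415327863 / 37129300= 11.19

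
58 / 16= 29 / 8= 3.62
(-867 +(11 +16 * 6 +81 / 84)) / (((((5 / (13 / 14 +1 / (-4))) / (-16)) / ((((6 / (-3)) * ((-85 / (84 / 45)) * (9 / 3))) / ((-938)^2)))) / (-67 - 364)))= -220.59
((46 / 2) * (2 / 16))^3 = 12167 / 512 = 23.76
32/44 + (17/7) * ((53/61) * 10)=102526/4697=21.83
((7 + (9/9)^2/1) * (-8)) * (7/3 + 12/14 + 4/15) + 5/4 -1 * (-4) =-30241/140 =-216.01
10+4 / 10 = 52 / 5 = 10.40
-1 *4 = -4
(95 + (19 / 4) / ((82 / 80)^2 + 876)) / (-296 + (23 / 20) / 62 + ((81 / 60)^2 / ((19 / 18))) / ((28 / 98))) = -10470008634000 / 31952471215511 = -0.33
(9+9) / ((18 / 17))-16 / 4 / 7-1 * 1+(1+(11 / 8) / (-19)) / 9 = 49577 / 3192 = 15.53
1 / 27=0.04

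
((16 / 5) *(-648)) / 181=-10368 / 905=-11.46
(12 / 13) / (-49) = -12 / 637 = -0.02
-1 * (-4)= 4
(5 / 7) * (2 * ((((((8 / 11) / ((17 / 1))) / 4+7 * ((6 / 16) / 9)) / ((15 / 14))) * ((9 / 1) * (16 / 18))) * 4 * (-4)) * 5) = -434240 / 1683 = -258.02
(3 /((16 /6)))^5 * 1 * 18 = 531441 /16384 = 32.44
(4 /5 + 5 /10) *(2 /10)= 13 /50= 0.26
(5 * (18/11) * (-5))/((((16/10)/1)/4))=-102.27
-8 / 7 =-1.14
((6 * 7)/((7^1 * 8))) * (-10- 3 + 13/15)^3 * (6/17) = -3014284/6375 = -472.83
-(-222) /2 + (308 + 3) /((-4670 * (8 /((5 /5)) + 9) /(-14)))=4408322 /39695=111.05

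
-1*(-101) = 101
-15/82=-0.18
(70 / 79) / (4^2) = 35 / 632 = 0.06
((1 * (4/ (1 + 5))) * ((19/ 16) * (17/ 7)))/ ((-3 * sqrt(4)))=-323/ 1008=-0.32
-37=-37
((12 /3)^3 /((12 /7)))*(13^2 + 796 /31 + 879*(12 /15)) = 15587152 /465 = 33520.76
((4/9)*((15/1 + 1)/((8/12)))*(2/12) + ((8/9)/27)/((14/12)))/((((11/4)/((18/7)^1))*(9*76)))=2048/829521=0.00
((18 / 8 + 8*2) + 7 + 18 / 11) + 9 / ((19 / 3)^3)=26.92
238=238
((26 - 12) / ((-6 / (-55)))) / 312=0.41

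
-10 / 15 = -2 / 3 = -0.67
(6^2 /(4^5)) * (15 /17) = 135 /4352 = 0.03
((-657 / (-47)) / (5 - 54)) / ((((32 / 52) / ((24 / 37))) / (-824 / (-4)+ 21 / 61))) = -322516701 / 5197871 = -62.05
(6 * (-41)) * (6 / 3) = -492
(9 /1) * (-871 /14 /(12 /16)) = -5226 /7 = -746.57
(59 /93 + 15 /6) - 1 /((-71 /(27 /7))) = 294773 /92442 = 3.19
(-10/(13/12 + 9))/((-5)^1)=24/121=0.20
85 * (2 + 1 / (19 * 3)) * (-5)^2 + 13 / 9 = 4288.73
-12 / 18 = -2 / 3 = -0.67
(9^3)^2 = 531441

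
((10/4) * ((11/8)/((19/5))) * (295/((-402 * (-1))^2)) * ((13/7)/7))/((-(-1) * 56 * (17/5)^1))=5273125/2291705031168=0.00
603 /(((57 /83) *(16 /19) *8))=16683 /128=130.34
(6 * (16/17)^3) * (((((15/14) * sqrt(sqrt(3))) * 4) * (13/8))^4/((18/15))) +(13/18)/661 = 4128798306049469/140350152474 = 29417.84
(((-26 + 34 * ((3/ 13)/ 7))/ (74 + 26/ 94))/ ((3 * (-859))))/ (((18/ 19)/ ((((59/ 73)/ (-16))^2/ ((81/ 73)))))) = 879714839/ 2788277679061056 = 0.00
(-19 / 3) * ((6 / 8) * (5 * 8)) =-190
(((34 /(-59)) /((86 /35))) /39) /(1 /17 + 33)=-10115 /55605966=-0.00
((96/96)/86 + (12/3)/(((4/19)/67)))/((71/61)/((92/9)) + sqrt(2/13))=-2551894400718/2480279345 + 1723995591288 * sqrt(26)/2480279345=2515.36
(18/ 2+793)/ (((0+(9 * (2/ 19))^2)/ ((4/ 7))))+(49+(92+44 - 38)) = 372871/ 567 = 657.62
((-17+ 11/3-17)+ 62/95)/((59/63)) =-177639/5605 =-31.69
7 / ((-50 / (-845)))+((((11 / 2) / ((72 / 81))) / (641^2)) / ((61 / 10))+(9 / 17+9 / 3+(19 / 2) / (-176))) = 91320268523361 / 749907130720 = 121.78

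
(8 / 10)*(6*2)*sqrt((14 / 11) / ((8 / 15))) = 24*sqrt(1155) / 55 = 14.83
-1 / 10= -0.10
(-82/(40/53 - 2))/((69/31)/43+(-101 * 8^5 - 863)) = -2896609/145622546982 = -0.00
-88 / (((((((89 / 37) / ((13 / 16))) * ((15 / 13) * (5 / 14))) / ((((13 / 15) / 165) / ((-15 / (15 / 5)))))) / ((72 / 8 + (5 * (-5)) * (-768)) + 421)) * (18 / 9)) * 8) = 1116992149 / 12015000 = 92.97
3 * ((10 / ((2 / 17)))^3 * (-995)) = -1833163125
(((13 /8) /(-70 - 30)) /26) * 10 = -1 /160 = -0.01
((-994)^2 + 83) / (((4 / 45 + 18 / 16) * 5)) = 71144568 / 437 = 162802.22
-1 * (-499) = 499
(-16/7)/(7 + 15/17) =-136/469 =-0.29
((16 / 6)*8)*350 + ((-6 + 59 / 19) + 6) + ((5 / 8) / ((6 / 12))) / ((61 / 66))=51954199 / 6954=7471.12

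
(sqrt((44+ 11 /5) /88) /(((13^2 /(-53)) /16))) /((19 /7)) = -1484 * sqrt(210) /16055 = -1.34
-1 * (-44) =44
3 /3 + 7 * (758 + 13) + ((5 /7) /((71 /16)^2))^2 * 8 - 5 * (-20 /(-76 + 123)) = 316032834324814 /58523101343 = 5400.14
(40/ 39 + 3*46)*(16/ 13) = 86752/ 507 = 171.11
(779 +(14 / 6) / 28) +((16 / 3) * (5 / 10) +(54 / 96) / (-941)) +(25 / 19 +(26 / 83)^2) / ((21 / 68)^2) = 692284302952825 / 869076449136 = 796.57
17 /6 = 2.83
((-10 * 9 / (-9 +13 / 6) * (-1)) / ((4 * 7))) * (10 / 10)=-135 / 287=-0.47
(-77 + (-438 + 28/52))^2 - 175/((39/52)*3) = 402445796/1521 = 264592.90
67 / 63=1.06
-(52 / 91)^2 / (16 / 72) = -72 / 49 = -1.47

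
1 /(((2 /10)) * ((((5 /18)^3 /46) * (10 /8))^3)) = 1235679992784617472 /48828125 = 25306726252.23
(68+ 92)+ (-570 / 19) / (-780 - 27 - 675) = 39525 / 247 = 160.02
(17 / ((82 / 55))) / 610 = 187 / 10004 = 0.02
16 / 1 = 16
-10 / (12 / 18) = -15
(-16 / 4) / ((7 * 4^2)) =-1 / 28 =-0.04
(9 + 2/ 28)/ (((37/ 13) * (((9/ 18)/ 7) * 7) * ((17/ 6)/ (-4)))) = -39624/ 4403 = -9.00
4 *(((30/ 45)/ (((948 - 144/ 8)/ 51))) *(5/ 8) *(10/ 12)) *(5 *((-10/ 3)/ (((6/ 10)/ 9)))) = -10625/ 558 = -19.04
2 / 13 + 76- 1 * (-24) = 1302 / 13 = 100.15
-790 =-790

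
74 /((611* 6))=37 /1833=0.02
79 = 79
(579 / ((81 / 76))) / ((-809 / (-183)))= 122.89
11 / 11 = 1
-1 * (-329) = 329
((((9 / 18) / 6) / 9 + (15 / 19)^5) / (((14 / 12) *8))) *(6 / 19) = 84488599 / 7903708008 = 0.01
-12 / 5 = -2.40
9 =9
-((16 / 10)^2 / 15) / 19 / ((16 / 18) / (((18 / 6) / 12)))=-6 / 2375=-0.00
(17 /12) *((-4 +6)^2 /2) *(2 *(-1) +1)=-17 /6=-2.83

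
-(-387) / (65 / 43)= 16641 / 65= 256.02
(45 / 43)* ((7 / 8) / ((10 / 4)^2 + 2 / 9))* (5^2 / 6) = 23625 / 40076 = 0.59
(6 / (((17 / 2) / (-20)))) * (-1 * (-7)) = -98.82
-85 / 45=-17 / 9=-1.89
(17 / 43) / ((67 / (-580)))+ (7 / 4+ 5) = 38347 / 11524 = 3.33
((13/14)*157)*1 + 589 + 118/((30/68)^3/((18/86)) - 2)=577832413/874762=660.56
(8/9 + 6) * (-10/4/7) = -155/63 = -2.46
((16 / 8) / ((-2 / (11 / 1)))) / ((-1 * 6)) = 11 / 6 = 1.83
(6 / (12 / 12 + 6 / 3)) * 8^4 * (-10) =-81920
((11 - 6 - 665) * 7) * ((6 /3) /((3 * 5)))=-616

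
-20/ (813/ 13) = -260/ 813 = -0.32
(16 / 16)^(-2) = 1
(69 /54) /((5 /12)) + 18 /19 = 1144 /285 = 4.01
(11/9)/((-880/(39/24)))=-0.00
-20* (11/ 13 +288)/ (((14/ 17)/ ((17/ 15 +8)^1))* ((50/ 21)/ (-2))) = 3498158/ 65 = 53817.82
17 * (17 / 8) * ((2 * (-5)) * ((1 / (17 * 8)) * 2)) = -85 / 16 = -5.31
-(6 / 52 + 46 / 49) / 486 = -1343 / 619164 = -0.00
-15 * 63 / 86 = -10.99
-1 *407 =-407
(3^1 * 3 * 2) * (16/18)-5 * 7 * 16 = -544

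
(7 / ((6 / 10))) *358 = 12530 / 3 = 4176.67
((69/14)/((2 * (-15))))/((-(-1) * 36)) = -23/5040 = -0.00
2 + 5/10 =5/2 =2.50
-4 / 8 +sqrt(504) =-1 / 2 +6 * sqrt(14) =21.95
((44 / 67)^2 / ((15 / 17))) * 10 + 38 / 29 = 2420642 / 390543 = 6.20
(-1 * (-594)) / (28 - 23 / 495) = 294030 / 13837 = 21.25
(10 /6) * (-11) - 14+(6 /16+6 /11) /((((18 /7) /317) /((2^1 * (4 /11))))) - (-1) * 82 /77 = 260485 /5082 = 51.26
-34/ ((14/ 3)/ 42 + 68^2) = -306/ 41617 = -0.01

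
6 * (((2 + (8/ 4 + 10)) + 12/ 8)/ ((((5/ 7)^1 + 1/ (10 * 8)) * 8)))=6510/ 407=16.00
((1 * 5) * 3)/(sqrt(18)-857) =-12855/734431-45 * sqrt(2)/734431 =-0.02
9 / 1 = 9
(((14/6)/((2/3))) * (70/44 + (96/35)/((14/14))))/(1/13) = 43381/220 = 197.19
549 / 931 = 0.59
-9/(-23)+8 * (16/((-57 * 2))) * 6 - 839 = -369416/437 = -845.35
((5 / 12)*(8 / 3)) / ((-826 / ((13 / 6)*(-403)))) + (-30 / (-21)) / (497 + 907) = 2705 / 2301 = 1.18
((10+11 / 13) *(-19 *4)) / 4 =-2679 / 13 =-206.08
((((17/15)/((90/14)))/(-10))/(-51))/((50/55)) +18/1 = 18.00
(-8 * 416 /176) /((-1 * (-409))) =-208 /4499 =-0.05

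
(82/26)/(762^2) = 41/7548372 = 0.00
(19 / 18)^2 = 361 / 324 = 1.11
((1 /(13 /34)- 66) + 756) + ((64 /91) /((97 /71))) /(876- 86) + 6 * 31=235649214 /268205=878.62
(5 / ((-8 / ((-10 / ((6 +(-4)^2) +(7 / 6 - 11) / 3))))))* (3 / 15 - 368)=-82755 / 674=-122.78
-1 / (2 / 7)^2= -49 / 4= -12.25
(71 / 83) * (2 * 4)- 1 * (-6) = 1066 / 83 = 12.84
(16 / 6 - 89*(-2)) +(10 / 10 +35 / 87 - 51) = 131.07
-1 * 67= -67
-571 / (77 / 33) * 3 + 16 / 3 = -15305 / 21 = -728.81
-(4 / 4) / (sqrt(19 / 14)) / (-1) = sqrt(266) / 19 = 0.86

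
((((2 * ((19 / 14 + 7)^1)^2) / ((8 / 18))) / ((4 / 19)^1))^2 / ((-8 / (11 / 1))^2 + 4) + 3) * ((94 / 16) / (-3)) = -10387242934539013 / 10778607616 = -963690.61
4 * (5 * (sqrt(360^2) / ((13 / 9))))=64800 / 13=4984.62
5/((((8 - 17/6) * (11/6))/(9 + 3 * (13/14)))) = 1350/217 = 6.22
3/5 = 0.60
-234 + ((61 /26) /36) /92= -20150147 /86112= -234.00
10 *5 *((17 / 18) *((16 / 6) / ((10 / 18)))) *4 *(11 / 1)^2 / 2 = 164560 / 3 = 54853.33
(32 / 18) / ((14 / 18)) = 16 / 7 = 2.29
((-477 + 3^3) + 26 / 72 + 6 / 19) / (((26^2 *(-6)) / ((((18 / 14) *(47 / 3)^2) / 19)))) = 678907433 / 368982432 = 1.84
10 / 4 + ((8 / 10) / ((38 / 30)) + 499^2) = 9462157 / 38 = 249004.13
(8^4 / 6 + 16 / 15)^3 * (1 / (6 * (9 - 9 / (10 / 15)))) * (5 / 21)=-2818689.29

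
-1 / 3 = -0.33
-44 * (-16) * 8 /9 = 5632 /9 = 625.78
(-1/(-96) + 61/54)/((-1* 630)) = -197/108864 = -0.00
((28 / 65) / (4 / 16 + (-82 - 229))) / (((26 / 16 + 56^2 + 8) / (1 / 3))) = -128 / 871374075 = -0.00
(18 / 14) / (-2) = -9 / 14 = -0.64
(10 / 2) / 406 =5 / 406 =0.01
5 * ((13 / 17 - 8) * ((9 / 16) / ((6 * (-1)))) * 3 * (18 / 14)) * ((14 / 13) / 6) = 16605 / 7072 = 2.35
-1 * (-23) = 23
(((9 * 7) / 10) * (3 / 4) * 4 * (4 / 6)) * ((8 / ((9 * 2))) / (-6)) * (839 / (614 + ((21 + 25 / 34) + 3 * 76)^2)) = -13578376 / 1092102975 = -0.01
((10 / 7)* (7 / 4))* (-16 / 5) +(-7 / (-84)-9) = -16.92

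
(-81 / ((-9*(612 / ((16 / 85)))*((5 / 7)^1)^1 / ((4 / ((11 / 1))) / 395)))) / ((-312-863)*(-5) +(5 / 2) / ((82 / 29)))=18368 / 30251346118125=0.00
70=70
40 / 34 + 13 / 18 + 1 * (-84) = -82.10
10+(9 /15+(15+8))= 168 /5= 33.60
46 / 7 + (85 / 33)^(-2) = 339973 / 50575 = 6.72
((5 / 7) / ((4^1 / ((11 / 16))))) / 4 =55 / 1792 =0.03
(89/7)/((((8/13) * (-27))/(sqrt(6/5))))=-1157 * sqrt(30)/7560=-0.84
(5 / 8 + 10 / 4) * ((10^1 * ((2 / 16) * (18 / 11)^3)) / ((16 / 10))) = 455625 / 42592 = 10.70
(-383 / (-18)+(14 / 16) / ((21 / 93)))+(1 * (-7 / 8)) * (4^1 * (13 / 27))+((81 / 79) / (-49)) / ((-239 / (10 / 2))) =4689769141 / 199836504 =23.47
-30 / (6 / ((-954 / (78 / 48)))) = 2935.38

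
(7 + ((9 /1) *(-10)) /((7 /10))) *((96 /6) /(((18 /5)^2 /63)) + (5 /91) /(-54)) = -325247945 /34398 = -9455.43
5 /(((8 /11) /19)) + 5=1085 /8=135.62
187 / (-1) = -187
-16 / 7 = -2.29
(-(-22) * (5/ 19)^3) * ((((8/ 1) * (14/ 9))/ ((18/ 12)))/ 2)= 308000/ 185193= 1.66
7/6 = 1.17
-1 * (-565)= 565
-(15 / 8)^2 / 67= -225 / 4288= -0.05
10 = 10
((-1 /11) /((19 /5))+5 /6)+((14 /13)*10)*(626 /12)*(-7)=-21365155 /5434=-3931.75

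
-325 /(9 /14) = -4550 /9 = -505.56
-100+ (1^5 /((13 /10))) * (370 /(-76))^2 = -767475 /9386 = -81.77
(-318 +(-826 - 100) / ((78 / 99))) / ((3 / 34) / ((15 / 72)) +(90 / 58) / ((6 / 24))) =-5317005 / 23608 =-225.22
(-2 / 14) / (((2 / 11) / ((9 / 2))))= -99 / 28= -3.54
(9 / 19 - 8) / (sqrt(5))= -143 * sqrt(5) / 95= -3.37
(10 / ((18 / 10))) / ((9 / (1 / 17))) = 50 / 1377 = 0.04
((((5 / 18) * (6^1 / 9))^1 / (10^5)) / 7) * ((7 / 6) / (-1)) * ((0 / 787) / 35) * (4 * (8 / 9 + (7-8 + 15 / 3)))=0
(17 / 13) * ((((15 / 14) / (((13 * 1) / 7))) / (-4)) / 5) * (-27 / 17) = 81 / 1352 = 0.06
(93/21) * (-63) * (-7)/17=1953/17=114.88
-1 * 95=-95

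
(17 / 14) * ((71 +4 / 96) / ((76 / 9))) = 86955 / 8512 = 10.22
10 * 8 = 80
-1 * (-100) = 100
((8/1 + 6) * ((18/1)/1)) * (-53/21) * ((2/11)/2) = -636/11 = -57.82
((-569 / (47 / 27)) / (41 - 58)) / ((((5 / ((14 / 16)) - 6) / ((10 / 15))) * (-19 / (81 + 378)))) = 967869 / 893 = 1083.84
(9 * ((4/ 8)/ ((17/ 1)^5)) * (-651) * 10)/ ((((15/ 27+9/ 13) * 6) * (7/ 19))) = -3101085/ 414598244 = -0.01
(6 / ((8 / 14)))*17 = 178.50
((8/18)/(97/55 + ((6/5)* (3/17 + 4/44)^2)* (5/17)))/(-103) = -11889460/4929017517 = -0.00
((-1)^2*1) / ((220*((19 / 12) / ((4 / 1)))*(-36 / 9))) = -3 / 1045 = -0.00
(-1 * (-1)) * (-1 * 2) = -2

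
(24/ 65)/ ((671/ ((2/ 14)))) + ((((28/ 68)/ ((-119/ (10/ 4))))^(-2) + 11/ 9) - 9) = 183488672446/ 13738725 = 13355.58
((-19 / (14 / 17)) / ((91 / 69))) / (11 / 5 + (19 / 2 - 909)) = 37145 / 1905267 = 0.02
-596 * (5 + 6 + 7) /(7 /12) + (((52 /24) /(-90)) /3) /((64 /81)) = -164782171 /8960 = -18390.87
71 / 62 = 1.15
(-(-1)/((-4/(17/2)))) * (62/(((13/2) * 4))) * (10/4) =-2635/208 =-12.67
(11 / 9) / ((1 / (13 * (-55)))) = -7865 / 9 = -873.89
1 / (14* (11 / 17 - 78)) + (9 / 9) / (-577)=-28219 / 10622570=-0.00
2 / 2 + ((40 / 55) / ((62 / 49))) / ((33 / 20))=15173 / 11253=1.35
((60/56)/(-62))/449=-15/389732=-0.00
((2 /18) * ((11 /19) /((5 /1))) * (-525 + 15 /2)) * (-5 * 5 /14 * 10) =31625 /266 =118.89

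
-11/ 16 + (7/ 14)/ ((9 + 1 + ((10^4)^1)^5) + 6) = -137500000000000000021/ 200000000000000000032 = -0.69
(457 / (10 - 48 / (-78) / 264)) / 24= 65351 / 34328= 1.90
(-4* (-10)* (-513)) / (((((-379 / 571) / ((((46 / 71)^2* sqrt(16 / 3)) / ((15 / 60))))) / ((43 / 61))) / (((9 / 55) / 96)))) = 144.04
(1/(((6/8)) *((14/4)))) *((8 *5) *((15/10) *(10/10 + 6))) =160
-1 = -1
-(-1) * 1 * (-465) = -465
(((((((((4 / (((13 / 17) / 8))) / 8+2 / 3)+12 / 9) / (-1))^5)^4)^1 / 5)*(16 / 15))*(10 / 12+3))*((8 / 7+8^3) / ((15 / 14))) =3834786754770695999966232406425359683426451456 / 64141752740222698105953375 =59786123561384015641.83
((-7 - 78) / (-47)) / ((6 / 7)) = 595 / 282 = 2.11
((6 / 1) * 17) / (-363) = -34 / 121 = -0.28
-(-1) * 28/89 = 28/89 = 0.31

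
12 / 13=0.92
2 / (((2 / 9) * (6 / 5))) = 15 / 2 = 7.50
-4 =-4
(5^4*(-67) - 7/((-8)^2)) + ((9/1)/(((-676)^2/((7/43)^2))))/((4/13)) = -41875.11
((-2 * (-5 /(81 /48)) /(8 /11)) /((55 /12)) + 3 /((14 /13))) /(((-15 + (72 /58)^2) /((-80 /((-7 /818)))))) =-15822574000 /4991679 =-3169.79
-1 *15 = -15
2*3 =6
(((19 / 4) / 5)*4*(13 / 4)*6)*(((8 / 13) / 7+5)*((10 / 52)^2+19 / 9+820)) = 44002145353 / 141960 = 309961.58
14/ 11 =1.27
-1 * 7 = -7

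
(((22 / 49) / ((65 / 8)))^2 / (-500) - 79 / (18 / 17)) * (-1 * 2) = 1702961911267 / 11412253125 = 149.22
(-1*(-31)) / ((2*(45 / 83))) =2573 / 90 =28.59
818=818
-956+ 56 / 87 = -955.36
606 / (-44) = -303 / 22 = -13.77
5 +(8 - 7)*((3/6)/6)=61/12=5.08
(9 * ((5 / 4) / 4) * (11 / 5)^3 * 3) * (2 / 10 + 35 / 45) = 43923 / 500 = 87.85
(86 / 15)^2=7396 / 225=32.87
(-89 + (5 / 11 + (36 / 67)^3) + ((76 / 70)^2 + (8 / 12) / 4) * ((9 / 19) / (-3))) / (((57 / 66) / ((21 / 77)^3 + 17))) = -309121321330672758 / 177029545425425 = -1746.16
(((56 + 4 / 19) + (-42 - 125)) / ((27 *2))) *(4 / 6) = -2105 / 1539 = -1.37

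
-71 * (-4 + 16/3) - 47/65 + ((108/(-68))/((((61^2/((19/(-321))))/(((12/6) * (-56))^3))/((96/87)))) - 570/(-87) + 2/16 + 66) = -18947798141923/306206894760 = -61.88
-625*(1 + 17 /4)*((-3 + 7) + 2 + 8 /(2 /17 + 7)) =-5656875 /242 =-23375.52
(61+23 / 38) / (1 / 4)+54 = 5708 / 19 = 300.42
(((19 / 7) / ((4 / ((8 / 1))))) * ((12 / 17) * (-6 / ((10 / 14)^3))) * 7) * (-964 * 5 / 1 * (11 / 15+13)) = 62120252544 / 2125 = 29233060.02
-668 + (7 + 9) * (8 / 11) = -7220 / 11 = -656.36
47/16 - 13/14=225/112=2.01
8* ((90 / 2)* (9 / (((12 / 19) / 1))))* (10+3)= 66690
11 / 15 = 0.73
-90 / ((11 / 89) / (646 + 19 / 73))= -377887770 / 803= -470594.98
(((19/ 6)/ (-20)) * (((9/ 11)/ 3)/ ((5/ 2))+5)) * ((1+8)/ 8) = -16017/ 17600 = -0.91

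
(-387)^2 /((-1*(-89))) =149769 /89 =1682.80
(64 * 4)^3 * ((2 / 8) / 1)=4194304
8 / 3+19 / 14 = 169 / 42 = 4.02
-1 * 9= -9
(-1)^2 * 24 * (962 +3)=23160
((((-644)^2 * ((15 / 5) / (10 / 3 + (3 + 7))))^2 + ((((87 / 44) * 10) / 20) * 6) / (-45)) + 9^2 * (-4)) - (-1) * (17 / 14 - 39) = 67050066479107 / 7700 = 8707800841.44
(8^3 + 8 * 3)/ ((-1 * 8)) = -67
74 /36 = 37 /18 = 2.06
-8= -8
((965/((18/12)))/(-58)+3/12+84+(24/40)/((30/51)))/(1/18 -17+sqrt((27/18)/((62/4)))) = -3661064877/836012870 -17424423 * sqrt(93)/2090032175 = -4.46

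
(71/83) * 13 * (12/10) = 5538/415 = 13.34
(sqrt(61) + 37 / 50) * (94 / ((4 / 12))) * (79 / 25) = 7619.30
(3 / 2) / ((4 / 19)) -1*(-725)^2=-4204943 / 8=-525617.88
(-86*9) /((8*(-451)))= 387 /1804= 0.21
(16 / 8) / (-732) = -1 / 366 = -0.00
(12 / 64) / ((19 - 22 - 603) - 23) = -3 / 10064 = -0.00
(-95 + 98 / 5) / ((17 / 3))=-1131 / 85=-13.31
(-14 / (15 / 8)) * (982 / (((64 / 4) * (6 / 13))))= -44681 / 45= -992.91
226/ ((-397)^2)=226/ 157609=0.00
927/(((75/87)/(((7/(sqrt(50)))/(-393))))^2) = 4244527/536281250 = 0.01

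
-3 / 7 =-0.43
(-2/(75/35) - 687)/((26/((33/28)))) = -113509/3640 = -31.18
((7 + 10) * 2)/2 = 17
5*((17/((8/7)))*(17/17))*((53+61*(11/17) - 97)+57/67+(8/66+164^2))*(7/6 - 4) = -300714855805/53064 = -5667022.01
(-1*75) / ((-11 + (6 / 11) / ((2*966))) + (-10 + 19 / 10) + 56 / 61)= 40511625 / 9820928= 4.13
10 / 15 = 2 / 3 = 0.67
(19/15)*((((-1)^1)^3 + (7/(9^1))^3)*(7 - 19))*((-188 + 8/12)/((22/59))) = -486361544/120285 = -4043.41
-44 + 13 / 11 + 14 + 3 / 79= -25010 / 869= -28.78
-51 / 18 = -17 / 6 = -2.83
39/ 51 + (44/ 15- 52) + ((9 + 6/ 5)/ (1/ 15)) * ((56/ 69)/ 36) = -87687/ 1955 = -44.85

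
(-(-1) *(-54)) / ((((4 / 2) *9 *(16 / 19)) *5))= -57 / 80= -0.71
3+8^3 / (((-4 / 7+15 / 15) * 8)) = 457 / 3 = 152.33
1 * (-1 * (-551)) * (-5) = -2755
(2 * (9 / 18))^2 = 1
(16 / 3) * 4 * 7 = 448 / 3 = 149.33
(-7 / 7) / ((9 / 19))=-19 / 9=-2.11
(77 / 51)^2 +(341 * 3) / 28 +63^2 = 291881167 / 72828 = 4007.82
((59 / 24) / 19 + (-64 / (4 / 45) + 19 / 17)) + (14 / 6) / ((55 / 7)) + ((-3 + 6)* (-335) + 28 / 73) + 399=-41210801227 / 31124280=-1324.07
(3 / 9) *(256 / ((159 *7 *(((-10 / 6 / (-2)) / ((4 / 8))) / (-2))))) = -512 / 5565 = -0.09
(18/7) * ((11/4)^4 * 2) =131769/448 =294.13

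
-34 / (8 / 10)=-85 / 2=-42.50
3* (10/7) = 30/7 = 4.29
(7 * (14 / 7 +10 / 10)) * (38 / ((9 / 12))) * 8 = 8512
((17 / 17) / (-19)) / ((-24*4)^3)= 1 / 16809984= 0.00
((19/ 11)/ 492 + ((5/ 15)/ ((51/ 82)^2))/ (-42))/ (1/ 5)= -0.09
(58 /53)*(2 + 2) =4.38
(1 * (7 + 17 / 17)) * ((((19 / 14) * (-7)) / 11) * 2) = -152 / 11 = -13.82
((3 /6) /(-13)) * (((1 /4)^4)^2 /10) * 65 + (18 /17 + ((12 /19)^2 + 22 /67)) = 192517093845 /107788107776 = 1.79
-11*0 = 0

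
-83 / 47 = -1.77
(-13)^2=169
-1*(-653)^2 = -426409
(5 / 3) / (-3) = -0.56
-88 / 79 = -1.11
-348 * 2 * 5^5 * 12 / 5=-5220000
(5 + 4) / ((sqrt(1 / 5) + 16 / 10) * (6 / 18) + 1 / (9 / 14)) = 38070 / 8791 - 1215 * sqrt(5) / 8791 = 4.02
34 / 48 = 17 / 24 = 0.71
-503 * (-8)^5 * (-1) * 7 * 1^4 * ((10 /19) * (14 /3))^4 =-4198833756.50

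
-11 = -11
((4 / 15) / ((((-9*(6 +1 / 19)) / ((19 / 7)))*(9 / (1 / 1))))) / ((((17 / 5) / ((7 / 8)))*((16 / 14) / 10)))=-2527 / 760104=-0.00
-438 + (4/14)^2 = -21458/49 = -437.92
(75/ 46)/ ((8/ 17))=1275/ 368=3.46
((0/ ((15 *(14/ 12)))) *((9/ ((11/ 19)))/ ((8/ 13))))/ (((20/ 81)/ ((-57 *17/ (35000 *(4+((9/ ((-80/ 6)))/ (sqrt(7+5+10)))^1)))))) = 0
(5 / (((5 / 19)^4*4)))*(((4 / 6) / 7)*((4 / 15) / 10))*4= 521284 / 196875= 2.65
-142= -142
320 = 320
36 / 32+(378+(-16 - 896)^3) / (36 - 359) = 6068404107 / 2584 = 2348453.60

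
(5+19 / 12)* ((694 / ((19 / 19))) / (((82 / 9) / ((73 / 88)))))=6003447 / 14432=415.98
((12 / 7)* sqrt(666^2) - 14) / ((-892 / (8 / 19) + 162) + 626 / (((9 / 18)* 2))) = -15788 / 18627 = -0.85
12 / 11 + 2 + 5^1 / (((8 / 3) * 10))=577 / 176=3.28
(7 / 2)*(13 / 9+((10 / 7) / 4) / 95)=3467 / 684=5.07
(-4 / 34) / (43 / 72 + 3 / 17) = -144 / 947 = -0.15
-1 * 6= -6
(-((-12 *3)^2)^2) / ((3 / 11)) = -6158592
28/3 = 9.33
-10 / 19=-0.53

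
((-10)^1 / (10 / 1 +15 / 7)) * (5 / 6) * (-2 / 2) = 35 / 51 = 0.69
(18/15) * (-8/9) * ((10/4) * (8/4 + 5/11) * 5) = -360/11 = -32.73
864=864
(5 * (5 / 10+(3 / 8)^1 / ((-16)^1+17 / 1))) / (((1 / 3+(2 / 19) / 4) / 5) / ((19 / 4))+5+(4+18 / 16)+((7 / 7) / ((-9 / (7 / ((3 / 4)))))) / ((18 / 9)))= 243675 / 535897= 0.45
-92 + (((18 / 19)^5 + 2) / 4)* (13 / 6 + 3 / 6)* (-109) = -292.79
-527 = -527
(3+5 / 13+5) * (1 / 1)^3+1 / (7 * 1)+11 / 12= 10313 / 1092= 9.44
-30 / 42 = -5 / 7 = -0.71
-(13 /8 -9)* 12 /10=177 /20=8.85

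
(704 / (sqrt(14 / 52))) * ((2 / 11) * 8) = 1024 * sqrt(182) / 7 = 1973.50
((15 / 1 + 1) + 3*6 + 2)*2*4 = 288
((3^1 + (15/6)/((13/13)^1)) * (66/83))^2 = 131769/6889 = 19.13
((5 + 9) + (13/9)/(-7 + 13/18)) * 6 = 9336/113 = 82.62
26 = 26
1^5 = 1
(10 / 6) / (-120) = -1 / 72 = -0.01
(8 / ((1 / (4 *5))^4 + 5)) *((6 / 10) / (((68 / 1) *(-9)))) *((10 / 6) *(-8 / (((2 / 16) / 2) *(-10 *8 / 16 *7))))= -8192000 / 856801071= -0.01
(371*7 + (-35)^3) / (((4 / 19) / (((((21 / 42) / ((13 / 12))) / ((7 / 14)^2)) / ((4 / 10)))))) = -11479230 / 13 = -883017.69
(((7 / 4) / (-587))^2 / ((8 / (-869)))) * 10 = -212905 / 22052416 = -0.01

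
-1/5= -0.20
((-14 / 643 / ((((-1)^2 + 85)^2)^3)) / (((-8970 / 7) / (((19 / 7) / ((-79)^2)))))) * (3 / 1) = 133 / 2427152451691536612160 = 0.00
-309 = -309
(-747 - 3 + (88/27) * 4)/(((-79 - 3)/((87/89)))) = 288521/32841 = 8.79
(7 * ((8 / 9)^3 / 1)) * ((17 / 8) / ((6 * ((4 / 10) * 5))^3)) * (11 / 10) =1309 / 196830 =0.01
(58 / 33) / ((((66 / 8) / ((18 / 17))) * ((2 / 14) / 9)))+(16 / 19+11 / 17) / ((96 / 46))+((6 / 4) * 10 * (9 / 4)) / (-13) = 300662231 / 24387792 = 12.33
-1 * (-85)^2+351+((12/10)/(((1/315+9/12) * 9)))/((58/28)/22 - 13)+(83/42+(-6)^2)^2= -5431.82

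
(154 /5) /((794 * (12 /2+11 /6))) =462 /93295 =0.00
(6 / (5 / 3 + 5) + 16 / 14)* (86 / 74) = 6149 / 2590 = 2.37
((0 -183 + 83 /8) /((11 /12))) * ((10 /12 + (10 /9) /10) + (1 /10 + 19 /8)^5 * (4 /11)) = -11045828627461 /1689600000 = -6537.54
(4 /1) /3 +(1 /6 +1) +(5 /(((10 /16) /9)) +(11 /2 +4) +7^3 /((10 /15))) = 1197 /2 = 598.50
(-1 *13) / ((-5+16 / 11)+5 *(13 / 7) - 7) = 1001 / 97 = 10.32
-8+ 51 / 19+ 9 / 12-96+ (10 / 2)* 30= 49.43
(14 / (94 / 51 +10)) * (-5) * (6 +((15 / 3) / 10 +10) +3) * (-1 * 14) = 487305 / 302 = 1613.59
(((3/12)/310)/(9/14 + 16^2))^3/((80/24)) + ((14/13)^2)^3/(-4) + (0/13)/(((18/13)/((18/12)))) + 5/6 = 709697030044510446431039383/1600766874608504961979920000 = 0.44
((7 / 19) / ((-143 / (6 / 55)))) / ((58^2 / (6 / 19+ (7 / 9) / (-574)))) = -30863 / 1174808357580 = -0.00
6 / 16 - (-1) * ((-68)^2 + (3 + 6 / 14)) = 259157 / 56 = 4627.80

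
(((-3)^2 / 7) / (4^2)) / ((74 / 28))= 0.03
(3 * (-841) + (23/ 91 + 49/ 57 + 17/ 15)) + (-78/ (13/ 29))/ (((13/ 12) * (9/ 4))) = -67227122/ 25935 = -2592.14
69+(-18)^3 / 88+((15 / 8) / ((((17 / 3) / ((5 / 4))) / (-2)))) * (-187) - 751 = -104471 / 176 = -593.59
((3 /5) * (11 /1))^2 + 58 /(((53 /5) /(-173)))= -1196533 /1325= -903.04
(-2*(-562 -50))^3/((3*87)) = 203751936/29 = 7025928.83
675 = 675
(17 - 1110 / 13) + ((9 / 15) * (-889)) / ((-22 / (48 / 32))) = -32.02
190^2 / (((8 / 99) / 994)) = 444057075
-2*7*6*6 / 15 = -168 / 5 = -33.60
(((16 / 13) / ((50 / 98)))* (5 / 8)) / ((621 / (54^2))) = 10584 / 1495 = 7.08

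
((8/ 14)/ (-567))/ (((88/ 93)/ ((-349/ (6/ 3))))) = 10819/ 58212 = 0.19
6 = 6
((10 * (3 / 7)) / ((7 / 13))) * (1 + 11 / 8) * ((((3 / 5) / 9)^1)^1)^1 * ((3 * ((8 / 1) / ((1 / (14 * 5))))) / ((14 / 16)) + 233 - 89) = 2601.06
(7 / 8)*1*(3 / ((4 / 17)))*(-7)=-78.09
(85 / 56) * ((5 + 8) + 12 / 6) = 1275 / 56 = 22.77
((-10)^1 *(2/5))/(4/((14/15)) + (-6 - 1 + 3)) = -14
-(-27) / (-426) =-9 / 142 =-0.06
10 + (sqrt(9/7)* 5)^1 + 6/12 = 15* sqrt(7)/7 + 21/2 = 16.17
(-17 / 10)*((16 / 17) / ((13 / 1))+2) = -229 / 65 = -3.52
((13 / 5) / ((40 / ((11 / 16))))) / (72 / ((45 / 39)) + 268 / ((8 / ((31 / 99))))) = 14157 / 23091520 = 0.00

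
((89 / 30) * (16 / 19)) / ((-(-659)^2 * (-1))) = 712 / 123770085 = 0.00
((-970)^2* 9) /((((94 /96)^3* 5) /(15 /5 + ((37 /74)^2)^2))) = 573608770560 /103823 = 5524871.85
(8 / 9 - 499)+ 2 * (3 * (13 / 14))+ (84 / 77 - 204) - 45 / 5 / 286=-12531163 / 18018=-695.48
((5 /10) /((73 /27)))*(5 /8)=135 /1168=0.12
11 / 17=0.65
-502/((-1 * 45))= 502/45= 11.16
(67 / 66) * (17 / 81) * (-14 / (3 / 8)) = -63784 / 8019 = -7.95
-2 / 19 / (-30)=1 / 285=0.00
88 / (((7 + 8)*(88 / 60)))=4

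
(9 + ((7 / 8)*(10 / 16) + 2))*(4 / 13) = 739 / 208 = 3.55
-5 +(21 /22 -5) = -199 /22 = -9.05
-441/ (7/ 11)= -693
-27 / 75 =-9 / 25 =-0.36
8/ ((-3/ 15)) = -40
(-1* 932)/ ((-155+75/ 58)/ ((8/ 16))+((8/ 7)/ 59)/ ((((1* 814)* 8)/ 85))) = 9086327096/ 2997060065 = 3.03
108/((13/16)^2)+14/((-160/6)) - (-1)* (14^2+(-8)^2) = 2859971/6760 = 423.07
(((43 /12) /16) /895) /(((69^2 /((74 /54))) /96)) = 0.00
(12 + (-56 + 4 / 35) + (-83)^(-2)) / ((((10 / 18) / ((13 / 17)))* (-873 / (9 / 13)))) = 0.05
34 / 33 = 1.03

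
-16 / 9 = -1.78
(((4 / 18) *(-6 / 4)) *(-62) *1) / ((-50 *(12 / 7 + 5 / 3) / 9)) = -1953 / 1775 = -1.10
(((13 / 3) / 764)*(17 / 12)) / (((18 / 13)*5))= 0.00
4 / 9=0.44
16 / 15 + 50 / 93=746 / 465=1.60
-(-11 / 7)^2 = -121 / 49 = -2.47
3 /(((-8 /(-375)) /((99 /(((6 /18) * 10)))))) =66825 /16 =4176.56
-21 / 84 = -1 / 4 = -0.25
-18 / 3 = -6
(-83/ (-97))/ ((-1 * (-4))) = 83/ 388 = 0.21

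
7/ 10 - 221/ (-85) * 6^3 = 5623/ 10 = 562.30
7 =7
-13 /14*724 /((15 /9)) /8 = -7059 /140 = -50.42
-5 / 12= -0.42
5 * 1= 5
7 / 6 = 1.17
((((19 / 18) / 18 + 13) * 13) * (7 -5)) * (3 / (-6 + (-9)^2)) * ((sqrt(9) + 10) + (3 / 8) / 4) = 23046257 / 129600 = 177.83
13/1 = 13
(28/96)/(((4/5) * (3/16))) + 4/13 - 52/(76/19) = -2515/234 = -10.75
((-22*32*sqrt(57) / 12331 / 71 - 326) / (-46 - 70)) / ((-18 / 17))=-2771 / 1044 - 136*sqrt(57) / 20773251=-2.65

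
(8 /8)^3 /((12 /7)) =7 /12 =0.58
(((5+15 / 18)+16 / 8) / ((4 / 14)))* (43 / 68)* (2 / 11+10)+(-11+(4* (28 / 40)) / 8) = 1861087 / 11220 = 165.87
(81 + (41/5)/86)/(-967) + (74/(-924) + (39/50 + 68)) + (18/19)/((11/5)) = 69.05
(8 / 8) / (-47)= -1 / 47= -0.02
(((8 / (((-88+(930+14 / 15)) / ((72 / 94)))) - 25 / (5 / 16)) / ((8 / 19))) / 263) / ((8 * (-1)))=28225165 / 312584968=0.09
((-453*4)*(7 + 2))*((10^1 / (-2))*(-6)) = -489240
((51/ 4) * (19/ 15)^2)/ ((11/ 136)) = 208658/ 825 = 252.92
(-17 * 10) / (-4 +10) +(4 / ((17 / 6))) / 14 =-10079 / 357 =-28.23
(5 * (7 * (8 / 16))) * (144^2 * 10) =3628800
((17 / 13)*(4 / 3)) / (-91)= -68 / 3549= -0.02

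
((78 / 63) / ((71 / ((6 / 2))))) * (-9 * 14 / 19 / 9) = -52 / 1349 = -0.04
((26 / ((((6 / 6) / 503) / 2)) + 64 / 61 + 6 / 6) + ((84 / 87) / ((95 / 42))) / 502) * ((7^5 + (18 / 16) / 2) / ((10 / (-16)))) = -296725754831656733 / 421818050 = -703444897.23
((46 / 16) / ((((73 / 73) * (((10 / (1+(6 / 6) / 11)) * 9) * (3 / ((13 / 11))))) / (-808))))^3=-220326975764792 / 161433496125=-1364.82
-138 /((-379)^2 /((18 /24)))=-207 /287282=-0.00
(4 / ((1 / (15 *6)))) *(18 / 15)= 432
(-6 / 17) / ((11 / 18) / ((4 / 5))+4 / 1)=-432 / 5831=-0.07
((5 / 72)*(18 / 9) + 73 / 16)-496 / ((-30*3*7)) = 9221 / 1680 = 5.49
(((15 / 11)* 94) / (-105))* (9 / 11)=-846 / 847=-1.00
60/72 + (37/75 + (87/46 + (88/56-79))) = -896093/12075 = -74.21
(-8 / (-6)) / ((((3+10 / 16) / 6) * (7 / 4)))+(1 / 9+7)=15296 / 1827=8.37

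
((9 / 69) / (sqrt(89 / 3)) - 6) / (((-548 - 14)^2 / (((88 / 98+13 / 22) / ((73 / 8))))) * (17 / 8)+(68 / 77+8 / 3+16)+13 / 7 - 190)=-5932080 / 4066737228703+2966040 * sqrt(267) / 8324611107155041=-0.00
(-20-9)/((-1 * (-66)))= -29/66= -0.44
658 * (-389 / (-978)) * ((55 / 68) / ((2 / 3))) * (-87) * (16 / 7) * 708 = -44705003.06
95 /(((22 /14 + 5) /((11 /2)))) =7315 /92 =79.51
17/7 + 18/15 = 127/35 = 3.63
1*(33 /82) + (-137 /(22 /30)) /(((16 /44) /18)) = -9247.10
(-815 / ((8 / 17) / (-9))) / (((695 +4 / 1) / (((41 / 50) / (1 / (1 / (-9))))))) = -113611 / 55920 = -2.03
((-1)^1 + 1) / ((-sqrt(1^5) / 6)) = 0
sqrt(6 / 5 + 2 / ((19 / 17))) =2 * sqrt(6745) / 95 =1.73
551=551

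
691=691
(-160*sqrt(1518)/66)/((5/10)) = -160*sqrt(1518)/33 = -188.90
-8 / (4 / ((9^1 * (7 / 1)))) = -126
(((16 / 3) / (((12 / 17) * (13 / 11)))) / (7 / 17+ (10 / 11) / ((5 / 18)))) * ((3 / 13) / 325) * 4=559504 / 113529975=0.00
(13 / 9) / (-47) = -0.03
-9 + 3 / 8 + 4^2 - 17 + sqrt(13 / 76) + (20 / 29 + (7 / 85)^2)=-8.51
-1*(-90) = 90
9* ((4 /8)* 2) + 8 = 17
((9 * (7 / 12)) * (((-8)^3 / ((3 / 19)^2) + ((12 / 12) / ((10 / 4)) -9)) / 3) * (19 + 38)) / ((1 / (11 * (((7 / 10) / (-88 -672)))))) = 20763.78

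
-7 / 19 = -0.37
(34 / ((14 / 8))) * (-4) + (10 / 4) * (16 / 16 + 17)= -229 / 7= -32.71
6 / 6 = 1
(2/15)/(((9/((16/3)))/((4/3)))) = 128/1215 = 0.11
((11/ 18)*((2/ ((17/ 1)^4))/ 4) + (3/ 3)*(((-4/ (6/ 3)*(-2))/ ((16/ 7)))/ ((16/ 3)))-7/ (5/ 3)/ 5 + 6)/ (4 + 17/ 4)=0.67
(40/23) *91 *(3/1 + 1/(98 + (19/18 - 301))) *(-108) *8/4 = -1711958976/16721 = -102383.77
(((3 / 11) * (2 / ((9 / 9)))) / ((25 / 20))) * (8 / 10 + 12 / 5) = 384 / 275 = 1.40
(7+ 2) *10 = 90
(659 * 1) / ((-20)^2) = 659 / 400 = 1.65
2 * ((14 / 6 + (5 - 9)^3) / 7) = -370 / 21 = -17.62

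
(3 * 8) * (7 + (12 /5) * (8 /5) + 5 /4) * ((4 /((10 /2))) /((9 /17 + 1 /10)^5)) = 32958856569600 /14025517307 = 2349.92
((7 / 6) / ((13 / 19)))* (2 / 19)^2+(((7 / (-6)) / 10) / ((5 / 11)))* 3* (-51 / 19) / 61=238553 / 4520100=0.05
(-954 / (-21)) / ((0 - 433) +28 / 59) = -18762 / 178633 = -0.11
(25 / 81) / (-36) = -25 / 2916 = -0.01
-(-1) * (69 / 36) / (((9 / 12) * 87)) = 23 / 783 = 0.03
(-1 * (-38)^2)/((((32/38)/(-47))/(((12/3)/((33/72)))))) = 7736952/11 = 703359.27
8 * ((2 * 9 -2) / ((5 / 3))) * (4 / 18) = 256 / 15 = 17.07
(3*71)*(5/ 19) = 1065/ 19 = 56.05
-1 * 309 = -309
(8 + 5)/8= 13/8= 1.62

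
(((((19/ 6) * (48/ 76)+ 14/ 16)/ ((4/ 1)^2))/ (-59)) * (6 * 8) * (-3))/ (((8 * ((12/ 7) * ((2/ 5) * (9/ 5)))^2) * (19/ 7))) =4930625/ 371920896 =0.01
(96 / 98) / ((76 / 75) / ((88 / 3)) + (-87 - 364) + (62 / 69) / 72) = -32788800 / 15094252873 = -0.00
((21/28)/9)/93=1/1116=0.00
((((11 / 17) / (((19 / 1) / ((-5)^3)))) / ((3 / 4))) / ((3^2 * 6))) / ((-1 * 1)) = 2750 / 26163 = 0.11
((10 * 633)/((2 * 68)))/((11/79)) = 250035/748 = 334.27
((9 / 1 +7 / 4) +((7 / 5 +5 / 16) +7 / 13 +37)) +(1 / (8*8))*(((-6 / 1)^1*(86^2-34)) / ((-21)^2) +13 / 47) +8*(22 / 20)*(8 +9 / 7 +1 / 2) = 1289096869 / 9580480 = 134.55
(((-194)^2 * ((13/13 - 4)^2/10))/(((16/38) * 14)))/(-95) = -84681/1400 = -60.49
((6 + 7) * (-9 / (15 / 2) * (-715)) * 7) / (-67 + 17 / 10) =-780780 / 653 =-1195.68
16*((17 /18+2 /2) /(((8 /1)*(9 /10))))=350 /81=4.32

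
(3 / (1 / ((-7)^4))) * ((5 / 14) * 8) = 20580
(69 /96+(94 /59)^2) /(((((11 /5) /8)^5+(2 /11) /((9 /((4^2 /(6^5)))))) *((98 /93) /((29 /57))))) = 404990357112000000 /415744188601567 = 974.13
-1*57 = -57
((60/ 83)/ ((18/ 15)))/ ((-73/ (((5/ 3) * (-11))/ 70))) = 0.00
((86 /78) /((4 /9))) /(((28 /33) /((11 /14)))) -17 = -299701 /20384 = -14.70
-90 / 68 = -45 / 34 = -1.32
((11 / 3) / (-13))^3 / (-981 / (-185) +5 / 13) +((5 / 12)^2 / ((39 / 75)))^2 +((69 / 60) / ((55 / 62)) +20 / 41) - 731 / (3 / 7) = -35415202228682767 / 20786314348800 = -1703.77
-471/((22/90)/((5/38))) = -105975/418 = -253.53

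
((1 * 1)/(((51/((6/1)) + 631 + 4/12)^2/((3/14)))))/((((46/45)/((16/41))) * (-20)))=-972/97285016521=-0.00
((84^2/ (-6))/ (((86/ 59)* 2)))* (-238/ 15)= 1376116/ 215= 6400.54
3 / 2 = 1.50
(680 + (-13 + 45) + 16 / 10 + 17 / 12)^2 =1840495801 / 3600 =511248.83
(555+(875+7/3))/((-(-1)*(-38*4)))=-4297/456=-9.42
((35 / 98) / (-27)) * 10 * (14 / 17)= -0.11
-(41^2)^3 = -4750104241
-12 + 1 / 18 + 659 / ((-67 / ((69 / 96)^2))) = -10512859 / 617472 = -17.03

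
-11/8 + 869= 6941/8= 867.62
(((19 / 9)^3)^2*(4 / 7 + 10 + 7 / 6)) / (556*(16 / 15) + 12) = 115968096665 / 67527019224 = 1.72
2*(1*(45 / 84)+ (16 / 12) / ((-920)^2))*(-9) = -7141521 / 740600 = -9.64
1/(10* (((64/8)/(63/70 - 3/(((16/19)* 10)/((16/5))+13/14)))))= 543/757600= 0.00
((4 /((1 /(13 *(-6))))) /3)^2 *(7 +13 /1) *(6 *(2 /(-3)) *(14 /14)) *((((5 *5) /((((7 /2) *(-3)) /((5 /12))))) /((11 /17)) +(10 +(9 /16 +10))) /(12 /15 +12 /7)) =-7131698600 /1089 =-6548850.87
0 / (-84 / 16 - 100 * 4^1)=0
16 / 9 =1.78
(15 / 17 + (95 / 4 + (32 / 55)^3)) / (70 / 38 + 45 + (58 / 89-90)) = -475012636159 / 813191753000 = -0.58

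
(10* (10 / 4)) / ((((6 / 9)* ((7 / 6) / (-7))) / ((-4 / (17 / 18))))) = 16200 / 17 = 952.94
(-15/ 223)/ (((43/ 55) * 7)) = -825/ 67123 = -0.01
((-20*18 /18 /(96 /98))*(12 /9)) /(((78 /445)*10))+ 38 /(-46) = -528191 /32292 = -16.36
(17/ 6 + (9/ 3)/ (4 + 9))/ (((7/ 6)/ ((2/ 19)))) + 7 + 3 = 10.28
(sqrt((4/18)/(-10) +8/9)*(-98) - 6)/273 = -14*sqrt(195)/585 - 2/91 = -0.36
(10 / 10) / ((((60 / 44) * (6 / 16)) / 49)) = 4312 / 45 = 95.82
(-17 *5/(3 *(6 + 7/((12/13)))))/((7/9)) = -3060/1141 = -2.68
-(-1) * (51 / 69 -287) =-6584 / 23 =-286.26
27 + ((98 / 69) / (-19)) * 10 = 34417 / 1311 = 26.25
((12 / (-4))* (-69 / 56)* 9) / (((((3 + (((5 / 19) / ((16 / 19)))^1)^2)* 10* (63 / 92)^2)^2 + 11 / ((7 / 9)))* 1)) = 30370476589056 / 205532332713479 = 0.15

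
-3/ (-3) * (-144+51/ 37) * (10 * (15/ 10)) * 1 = -79155/ 37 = -2139.32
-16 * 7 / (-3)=112 / 3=37.33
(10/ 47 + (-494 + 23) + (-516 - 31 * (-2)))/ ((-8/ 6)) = 130395/ 188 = 693.59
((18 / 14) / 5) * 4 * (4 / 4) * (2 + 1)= 108 / 35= 3.09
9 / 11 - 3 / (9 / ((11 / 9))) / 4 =851 / 1188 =0.72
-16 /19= -0.84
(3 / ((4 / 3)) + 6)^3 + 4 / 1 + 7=36641 / 64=572.52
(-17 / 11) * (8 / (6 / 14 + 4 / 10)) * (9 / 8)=-5355 / 319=-16.79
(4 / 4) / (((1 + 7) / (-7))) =-7 / 8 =-0.88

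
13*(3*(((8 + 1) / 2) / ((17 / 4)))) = 702 / 17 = 41.29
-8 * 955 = -7640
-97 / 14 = -6.93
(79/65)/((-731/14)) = -1106/47515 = -0.02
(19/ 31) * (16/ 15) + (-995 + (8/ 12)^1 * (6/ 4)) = -461906/ 465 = -993.35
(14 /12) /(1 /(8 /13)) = 28 /39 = 0.72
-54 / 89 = -0.61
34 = 34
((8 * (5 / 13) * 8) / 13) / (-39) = -0.05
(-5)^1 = -5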